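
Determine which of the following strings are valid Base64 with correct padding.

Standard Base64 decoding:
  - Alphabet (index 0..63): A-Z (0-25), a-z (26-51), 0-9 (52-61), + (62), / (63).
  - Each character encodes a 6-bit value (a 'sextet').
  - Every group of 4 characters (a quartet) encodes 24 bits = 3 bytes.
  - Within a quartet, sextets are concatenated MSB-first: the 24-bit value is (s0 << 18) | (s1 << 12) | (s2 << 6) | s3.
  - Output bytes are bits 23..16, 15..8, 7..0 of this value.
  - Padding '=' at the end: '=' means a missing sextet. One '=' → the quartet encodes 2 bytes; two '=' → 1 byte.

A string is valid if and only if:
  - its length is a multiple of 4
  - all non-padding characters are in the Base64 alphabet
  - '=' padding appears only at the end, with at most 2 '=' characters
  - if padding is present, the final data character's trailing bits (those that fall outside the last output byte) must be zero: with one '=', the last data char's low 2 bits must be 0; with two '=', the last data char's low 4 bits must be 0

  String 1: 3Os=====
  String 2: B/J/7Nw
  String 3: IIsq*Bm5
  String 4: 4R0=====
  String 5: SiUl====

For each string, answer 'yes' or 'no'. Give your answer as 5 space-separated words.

Answer: no no no no no

Derivation:
String 1: '3Os=====' → invalid (5 pad chars (max 2))
String 2: 'B/J/7Nw' → invalid (len=7 not mult of 4)
String 3: 'IIsq*Bm5' → invalid (bad char(s): ['*'])
String 4: '4R0=====' → invalid (5 pad chars (max 2))
String 5: 'SiUl====' → invalid (4 pad chars (max 2))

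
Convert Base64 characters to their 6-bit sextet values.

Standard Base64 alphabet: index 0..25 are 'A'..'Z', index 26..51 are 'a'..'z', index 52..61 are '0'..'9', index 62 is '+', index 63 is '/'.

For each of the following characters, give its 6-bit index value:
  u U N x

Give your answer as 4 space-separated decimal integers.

'u': a..z range, 26 + ord('u') − ord('a') = 46
'U': A..Z range, ord('U') − ord('A') = 20
'N': A..Z range, ord('N') − ord('A') = 13
'x': a..z range, 26 + ord('x') − ord('a') = 49

Answer: 46 20 13 49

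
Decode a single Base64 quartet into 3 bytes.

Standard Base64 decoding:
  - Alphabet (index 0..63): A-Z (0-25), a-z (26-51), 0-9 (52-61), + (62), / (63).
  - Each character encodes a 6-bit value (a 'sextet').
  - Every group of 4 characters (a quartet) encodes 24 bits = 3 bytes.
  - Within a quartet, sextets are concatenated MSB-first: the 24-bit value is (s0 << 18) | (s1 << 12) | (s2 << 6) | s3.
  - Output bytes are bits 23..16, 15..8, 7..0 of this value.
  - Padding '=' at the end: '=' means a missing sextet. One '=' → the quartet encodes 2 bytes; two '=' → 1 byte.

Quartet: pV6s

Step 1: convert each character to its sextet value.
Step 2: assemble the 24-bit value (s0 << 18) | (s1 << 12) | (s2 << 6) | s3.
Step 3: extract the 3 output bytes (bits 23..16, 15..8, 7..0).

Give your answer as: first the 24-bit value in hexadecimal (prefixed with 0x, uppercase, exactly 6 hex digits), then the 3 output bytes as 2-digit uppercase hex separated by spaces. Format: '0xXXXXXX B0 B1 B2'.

Answer: 0xA55EAC A5 5E AC

Derivation:
Sextets: p=41, V=21, 6=58, s=44
24-bit: (41<<18) | (21<<12) | (58<<6) | 44
      = 0xA40000 | 0x015000 | 0x000E80 | 0x00002C
      = 0xA55EAC
Bytes: (v>>16)&0xFF=A5, (v>>8)&0xFF=5E, v&0xFF=AC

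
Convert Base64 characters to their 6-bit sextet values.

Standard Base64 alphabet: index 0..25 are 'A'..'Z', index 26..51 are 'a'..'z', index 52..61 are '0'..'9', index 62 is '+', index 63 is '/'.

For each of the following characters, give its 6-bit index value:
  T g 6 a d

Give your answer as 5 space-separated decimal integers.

'T': A..Z range, ord('T') − ord('A') = 19
'g': a..z range, 26 + ord('g') − ord('a') = 32
'6': 0..9 range, 52 + ord('6') − ord('0') = 58
'a': a..z range, 26 + ord('a') − ord('a') = 26
'd': a..z range, 26 + ord('d') − ord('a') = 29

Answer: 19 32 58 26 29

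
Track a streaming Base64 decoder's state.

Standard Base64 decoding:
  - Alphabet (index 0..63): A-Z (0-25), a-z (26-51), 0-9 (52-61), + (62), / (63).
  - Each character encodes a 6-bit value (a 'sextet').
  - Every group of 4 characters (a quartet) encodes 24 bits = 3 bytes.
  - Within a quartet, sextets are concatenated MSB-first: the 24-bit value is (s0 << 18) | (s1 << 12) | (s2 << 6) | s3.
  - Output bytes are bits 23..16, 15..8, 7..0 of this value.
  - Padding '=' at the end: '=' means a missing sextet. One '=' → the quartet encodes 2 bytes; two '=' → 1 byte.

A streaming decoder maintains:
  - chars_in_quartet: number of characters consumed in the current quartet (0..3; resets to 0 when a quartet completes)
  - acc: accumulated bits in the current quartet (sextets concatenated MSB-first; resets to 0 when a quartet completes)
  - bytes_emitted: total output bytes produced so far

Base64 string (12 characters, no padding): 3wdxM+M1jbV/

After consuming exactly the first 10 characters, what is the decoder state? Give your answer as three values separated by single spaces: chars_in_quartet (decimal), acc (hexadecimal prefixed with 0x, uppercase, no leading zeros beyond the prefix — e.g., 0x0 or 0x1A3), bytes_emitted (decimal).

After char 0 ('3'=55): chars_in_quartet=1 acc=0x37 bytes_emitted=0
After char 1 ('w'=48): chars_in_quartet=2 acc=0xDF0 bytes_emitted=0
After char 2 ('d'=29): chars_in_quartet=3 acc=0x37C1D bytes_emitted=0
After char 3 ('x'=49): chars_in_quartet=4 acc=0xDF0771 -> emit DF 07 71, reset; bytes_emitted=3
After char 4 ('M'=12): chars_in_quartet=1 acc=0xC bytes_emitted=3
After char 5 ('+'=62): chars_in_quartet=2 acc=0x33E bytes_emitted=3
After char 6 ('M'=12): chars_in_quartet=3 acc=0xCF8C bytes_emitted=3
After char 7 ('1'=53): chars_in_quartet=4 acc=0x33E335 -> emit 33 E3 35, reset; bytes_emitted=6
After char 8 ('j'=35): chars_in_quartet=1 acc=0x23 bytes_emitted=6
After char 9 ('b'=27): chars_in_quartet=2 acc=0x8DB bytes_emitted=6

Answer: 2 0x8DB 6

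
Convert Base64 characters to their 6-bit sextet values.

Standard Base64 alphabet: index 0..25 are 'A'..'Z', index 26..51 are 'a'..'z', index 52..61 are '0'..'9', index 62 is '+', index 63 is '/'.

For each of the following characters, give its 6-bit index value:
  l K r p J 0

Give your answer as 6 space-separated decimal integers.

Answer: 37 10 43 41 9 52

Derivation:
'l': a..z range, 26 + ord('l') − ord('a') = 37
'K': A..Z range, ord('K') − ord('A') = 10
'r': a..z range, 26 + ord('r') − ord('a') = 43
'p': a..z range, 26 + ord('p') − ord('a') = 41
'J': A..Z range, ord('J') − ord('A') = 9
'0': 0..9 range, 52 + ord('0') − ord('0') = 52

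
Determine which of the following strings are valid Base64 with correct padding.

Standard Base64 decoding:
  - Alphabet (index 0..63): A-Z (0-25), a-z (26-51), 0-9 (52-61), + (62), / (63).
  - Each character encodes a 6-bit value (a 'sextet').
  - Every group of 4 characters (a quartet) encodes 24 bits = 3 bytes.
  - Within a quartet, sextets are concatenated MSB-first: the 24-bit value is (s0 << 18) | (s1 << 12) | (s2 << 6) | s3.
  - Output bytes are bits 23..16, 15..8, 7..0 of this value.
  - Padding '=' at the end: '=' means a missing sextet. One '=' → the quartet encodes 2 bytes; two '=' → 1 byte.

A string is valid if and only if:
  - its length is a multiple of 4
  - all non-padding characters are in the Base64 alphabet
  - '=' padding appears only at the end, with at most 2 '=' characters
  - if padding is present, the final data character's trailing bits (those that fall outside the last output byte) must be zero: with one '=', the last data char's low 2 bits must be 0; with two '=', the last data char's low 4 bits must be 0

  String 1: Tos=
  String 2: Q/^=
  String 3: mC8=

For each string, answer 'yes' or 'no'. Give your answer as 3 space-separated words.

String 1: 'Tos=' → valid
String 2: 'Q/^=' → invalid (bad char(s): ['^'])
String 3: 'mC8=' → valid

Answer: yes no yes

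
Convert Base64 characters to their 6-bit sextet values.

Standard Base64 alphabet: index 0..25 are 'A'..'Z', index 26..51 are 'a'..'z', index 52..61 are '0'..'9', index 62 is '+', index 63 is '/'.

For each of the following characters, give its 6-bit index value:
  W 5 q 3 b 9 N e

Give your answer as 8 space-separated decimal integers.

'W': A..Z range, ord('W') − ord('A') = 22
'5': 0..9 range, 52 + ord('5') − ord('0') = 57
'q': a..z range, 26 + ord('q') − ord('a') = 42
'3': 0..9 range, 52 + ord('3') − ord('0') = 55
'b': a..z range, 26 + ord('b') − ord('a') = 27
'9': 0..9 range, 52 + ord('9') − ord('0') = 61
'N': A..Z range, ord('N') − ord('A') = 13
'e': a..z range, 26 + ord('e') − ord('a') = 30

Answer: 22 57 42 55 27 61 13 30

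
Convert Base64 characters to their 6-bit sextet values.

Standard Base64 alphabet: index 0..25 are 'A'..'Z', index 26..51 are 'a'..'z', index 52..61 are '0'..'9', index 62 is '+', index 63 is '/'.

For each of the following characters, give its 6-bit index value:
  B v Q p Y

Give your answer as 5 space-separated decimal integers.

'B': A..Z range, ord('B') − ord('A') = 1
'v': a..z range, 26 + ord('v') − ord('a') = 47
'Q': A..Z range, ord('Q') − ord('A') = 16
'p': a..z range, 26 + ord('p') − ord('a') = 41
'Y': A..Z range, ord('Y') − ord('A') = 24

Answer: 1 47 16 41 24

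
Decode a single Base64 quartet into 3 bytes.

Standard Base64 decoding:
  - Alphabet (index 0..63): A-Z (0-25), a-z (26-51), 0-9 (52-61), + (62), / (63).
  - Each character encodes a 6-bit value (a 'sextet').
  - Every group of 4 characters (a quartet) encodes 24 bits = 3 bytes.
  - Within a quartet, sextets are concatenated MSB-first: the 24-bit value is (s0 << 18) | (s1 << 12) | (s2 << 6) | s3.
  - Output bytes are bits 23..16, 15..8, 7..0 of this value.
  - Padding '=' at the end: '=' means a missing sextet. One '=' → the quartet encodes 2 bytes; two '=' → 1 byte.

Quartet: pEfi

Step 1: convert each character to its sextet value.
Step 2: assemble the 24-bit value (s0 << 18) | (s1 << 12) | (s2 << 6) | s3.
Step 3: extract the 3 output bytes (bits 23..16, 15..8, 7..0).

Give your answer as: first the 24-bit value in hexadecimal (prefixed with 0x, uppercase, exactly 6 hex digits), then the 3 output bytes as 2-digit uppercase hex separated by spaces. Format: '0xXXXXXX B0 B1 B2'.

Sextets: p=41, E=4, f=31, i=34
24-bit: (41<<18) | (4<<12) | (31<<6) | 34
      = 0xA40000 | 0x004000 | 0x0007C0 | 0x000022
      = 0xA447E2
Bytes: (v>>16)&0xFF=A4, (v>>8)&0xFF=47, v&0xFF=E2

Answer: 0xA447E2 A4 47 E2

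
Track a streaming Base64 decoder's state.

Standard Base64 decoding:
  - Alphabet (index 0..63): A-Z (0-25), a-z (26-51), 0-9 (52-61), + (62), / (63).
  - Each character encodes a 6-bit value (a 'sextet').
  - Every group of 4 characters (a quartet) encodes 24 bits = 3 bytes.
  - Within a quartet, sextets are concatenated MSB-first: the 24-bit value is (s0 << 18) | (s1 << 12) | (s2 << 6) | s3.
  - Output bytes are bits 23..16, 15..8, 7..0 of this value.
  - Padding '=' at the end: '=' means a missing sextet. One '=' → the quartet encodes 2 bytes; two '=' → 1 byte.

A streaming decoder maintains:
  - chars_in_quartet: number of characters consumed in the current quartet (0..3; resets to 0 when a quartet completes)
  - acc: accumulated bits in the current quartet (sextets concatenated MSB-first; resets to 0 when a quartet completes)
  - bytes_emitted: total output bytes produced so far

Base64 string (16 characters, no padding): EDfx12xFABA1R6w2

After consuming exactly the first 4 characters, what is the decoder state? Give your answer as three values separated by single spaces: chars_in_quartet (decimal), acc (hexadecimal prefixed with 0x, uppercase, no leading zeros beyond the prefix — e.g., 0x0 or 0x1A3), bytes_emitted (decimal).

After char 0 ('E'=4): chars_in_quartet=1 acc=0x4 bytes_emitted=0
After char 1 ('D'=3): chars_in_quartet=2 acc=0x103 bytes_emitted=0
After char 2 ('f'=31): chars_in_quartet=3 acc=0x40DF bytes_emitted=0
After char 3 ('x'=49): chars_in_quartet=4 acc=0x1037F1 -> emit 10 37 F1, reset; bytes_emitted=3

Answer: 0 0x0 3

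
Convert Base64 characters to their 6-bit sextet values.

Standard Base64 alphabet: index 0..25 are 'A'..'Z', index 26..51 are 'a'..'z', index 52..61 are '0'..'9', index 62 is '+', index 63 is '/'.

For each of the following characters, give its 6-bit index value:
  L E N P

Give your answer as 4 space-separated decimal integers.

Answer: 11 4 13 15

Derivation:
'L': A..Z range, ord('L') − ord('A') = 11
'E': A..Z range, ord('E') − ord('A') = 4
'N': A..Z range, ord('N') − ord('A') = 13
'P': A..Z range, ord('P') − ord('A') = 15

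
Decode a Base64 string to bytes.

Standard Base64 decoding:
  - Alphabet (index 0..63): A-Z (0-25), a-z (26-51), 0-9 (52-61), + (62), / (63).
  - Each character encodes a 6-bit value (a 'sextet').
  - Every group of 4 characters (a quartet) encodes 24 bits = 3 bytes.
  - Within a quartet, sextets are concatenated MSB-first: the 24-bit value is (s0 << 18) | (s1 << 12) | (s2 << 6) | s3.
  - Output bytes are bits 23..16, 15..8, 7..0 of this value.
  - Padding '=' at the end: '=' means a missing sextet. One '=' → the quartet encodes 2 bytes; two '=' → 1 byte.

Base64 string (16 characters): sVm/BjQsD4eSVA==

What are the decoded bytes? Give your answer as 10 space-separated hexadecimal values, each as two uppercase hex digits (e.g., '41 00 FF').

After char 0 ('s'=44): chars_in_quartet=1 acc=0x2C bytes_emitted=0
After char 1 ('V'=21): chars_in_quartet=2 acc=0xB15 bytes_emitted=0
After char 2 ('m'=38): chars_in_quartet=3 acc=0x2C566 bytes_emitted=0
After char 3 ('/'=63): chars_in_quartet=4 acc=0xB159BF -> emit B1 59 BF, reset; bytes_emitted=3
After char 4 ('B'=1): chars_in_quartet=1 acc=0x1 bytes_emitted=3
After char 5 ('j'=35): chars_in_quartet=2 acc=0x63 bytes_emitted=3
After char 6 ('Q'=16): chars_in_quartet=3 acc=0x18D0 bytes_emitted=3
After char 7 ('s'=44): chars_in_quartet=4 acc=0x6342C -> emit 06 34 2C, reset; bytes_emitted=6
After char 8 ('D'=3): chars_in_quartet=1 acc=0x3 bytes_emitted=6
After char 9 ('4'=56): chars_in_quartet=2 acc=0xF8 bytes_emitted=6
After char 10 ('e'=30): chars_in_quartet=3 acc=0x3E1E bytes_emitted=6
After char 11 ('S'=18): chars_in_quartet=4 acc=0xF8792 -> emit 0F 87 92, reset; bytes_emitted=9
After char 12 ('V'=21): chars_in_quartet=1 acc=0x15 bytes_emitted=9
After char 13 ('A'=0): chars_in_quartet=2 acc=0x540 bytes_emitted=9
Padding '==': partial quartet acc=0x540 -> emit 54; bytes_emitted=10

Answer: B1 59 BF 06 34 2C 0F 87 92 54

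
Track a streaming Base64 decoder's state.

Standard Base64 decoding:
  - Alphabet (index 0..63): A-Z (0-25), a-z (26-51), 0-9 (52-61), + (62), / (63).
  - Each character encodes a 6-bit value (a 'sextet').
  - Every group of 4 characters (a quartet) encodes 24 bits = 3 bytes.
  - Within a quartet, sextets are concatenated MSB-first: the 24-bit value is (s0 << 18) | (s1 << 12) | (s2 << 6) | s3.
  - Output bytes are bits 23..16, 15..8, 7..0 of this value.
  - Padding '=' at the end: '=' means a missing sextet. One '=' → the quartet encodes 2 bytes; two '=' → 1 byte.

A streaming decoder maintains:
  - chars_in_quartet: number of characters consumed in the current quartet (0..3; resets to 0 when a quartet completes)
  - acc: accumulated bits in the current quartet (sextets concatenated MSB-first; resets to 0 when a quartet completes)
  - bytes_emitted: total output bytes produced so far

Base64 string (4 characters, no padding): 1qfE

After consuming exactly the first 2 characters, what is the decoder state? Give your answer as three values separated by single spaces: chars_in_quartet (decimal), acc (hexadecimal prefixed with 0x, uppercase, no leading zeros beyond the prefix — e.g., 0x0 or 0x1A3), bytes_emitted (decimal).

Answer: 2 0xD6A 0

Derivation:
After char 0 ('1'=53): chars_in_quartet=1 acc=0x35 bytes_emitted=0
After char 1 ('q'=42): chars_in_quartet=2 acc=0xD6A bytes_emitted=0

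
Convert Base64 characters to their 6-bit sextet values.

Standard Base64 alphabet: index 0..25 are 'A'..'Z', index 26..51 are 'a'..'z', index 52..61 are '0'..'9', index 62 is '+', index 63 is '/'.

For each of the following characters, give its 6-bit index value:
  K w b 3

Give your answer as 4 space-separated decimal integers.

Answer: 10 48 27 55

Derivation:
'K': A..Z range, ord('K') − ord('A') = 10
'w': a..z range, 26 + ord('w') − ord('a') = 48
'b': a..z range, 26 + ord('b') − ord('a') = 27
'3': 0..9 range, 52 + ord('3') − ord('0') = 55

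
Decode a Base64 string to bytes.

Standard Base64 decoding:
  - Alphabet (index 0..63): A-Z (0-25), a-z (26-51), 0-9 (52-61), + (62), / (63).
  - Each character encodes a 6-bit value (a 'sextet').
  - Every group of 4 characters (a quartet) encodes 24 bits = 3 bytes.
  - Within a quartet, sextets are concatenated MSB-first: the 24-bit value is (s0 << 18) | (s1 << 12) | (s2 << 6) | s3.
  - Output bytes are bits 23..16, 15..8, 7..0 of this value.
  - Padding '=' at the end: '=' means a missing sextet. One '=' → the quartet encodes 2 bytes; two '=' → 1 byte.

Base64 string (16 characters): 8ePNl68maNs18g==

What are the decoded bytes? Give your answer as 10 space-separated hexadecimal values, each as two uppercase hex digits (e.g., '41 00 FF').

Answer: F1 E3 CD 97 AF 26 68 DB 35 F2

Derivation:
After char 0 ('8'=60): chars_in_quartet=1 acc=0x3C bytes_emitted=0
After char 1 ('e'=30): chars_in_quartet=2 acc=0xF1E bytes_emitted=0
After char 2 ('P'=15): chars_in_quartet=3 acc=0x3C78F bytes_emitted=0
After char 3 ('N'=13): chars_in_quartet=4 acc=0xF1E3CD -> emit F1 E3 CD, reset; bytes_emitted=3
After char 4 ('l'=37): chars_in_quartet=1 acc=0x25 bytes_emitted=3
After char 5 ('6'=58): chars_in_quartet=2 acc=0x97A bytes_emitted=3
After char 6 ('8'=60): chars_in_quartet=3 acc=0x25EBC bytes_emitted=3
After char 7 ('m'=38): chars_in_quartet=4 acc=0x97AF26 -> emit 97 AF 26, reset; bytes_emitted=6
After char 8 ('a'=26): chars_in_quartet=1 acc=0x1A bytes_emitted=6
After char 9 ('N'=13): chars_in_quartet=2 acc=0x68D bytes_emitted=6
After char 10 ('s'=44): chars_in_quartet=3 acc=0x1A36C bytes_emitted=6
After char 11 ('1'=53): chars_in_quartet=4 acc=0x68DB35 -> emit 68 DB 35, reset; bytes_emitted=9
After char 12 ('8'=60): chars_in_quartet=1 acc=0x3C bytes_emitted=9
After char 13 ('g'=32): chars_in_quartet=2 acc=0xF20 bytes_emitted=9
Padding '==': partial quartet acc=0xF20 -> emit F2; bytes_emitted=10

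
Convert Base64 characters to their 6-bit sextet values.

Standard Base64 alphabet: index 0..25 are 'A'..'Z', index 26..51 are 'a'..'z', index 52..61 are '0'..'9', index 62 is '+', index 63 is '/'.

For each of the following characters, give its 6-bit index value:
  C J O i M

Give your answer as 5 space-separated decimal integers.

Answer: 2 9 14 34 12

Derivation:
'C': A..Z range, ord('C') − ord('A') = 2
'J': A..Z range, ord('J') − ord('A') = 9
'O': A..Z range, ord('O') − ord('A') = 14
'i': a..z range, 26 + ord('i') − ord('a') = 34
'M': A..Z range, ord('M') − ord('A') = 12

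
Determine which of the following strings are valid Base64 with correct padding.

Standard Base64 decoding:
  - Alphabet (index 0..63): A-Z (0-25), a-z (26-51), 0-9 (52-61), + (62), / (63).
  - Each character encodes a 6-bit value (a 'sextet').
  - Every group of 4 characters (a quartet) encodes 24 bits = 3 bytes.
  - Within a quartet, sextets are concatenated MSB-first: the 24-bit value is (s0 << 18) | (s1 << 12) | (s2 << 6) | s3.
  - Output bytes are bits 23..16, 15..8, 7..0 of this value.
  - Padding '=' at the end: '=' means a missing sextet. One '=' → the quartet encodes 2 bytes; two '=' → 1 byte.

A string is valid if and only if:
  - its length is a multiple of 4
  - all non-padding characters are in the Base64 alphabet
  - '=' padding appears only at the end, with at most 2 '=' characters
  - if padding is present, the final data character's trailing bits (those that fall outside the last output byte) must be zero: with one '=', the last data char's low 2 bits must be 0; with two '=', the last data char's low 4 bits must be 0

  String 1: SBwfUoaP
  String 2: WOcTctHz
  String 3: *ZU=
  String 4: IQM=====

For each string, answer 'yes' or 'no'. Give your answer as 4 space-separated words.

Answer: yes yes no no

Derivation:
String 1: 'SBwfUoaP' → valid
String 2: 'WOcTctHz' → valid
String 3: '*ZU=' → invalid (bad char(s): ['*'])
String 4: 'IQM=====' → invalid (5 pad chars (max 2))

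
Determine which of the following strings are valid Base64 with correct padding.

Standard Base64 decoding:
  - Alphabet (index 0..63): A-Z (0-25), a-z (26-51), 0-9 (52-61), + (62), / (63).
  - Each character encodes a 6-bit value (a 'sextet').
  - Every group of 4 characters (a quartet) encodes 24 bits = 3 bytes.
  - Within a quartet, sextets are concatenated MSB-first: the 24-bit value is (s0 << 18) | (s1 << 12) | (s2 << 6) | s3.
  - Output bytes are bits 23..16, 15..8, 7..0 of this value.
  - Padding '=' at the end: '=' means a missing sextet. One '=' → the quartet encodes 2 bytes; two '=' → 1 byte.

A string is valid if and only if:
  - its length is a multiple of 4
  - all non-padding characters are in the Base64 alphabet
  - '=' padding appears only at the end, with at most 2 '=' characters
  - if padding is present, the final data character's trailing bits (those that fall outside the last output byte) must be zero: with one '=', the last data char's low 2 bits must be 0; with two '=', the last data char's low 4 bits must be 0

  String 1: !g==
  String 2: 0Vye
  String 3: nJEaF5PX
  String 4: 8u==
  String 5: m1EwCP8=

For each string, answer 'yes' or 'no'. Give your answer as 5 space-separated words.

String 1: '!g==' → invalid (bad char(s): ['!'])
String 2: '0Vye' → valid
String 3: 'nJEaF5PX' → valid
String 4: '8u==' → invalid (bad trailing bits)
String 5: 'm1EwCP8=' → valid

Answer: no yes yes no yes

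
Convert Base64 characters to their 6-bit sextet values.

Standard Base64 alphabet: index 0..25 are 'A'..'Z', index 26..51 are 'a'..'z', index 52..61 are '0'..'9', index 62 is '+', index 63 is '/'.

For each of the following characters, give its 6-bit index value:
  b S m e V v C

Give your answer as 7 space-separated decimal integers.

Answer: 27 18 38 30 21 47 2

Derivation:
'b': a..z range, 26 + ord('b') − ord('a') = 27
'S': A..Z range, ord('S') − ord('A') = 18
'm': a..z range, 26 + ord('m') − ord('a') = 38
'e': a..z range, 26 + ord('e') − ord('a') = 30
'V': A..Z range, ord('V') − ord('A') = 21
'v': a..z range, 26 + ord('v') − ord('a') = 47
'C': A..Z range, ord('C') − ord('A') = 2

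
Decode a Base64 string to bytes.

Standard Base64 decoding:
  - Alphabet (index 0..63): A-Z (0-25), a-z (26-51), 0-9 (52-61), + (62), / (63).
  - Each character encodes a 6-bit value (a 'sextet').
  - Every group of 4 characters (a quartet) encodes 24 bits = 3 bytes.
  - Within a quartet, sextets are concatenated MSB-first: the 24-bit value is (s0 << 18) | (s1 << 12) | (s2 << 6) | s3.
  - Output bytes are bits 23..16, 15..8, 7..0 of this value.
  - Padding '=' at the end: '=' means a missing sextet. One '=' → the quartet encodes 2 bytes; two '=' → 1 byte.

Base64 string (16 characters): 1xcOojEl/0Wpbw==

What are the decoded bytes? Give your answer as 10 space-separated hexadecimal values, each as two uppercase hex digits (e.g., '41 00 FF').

Answer: D7 17 0E A2 31 25 FF 45 A9 6F

Derivation:
After char 0 ('1'=53): chars_in_quartet=1 acc=0x35 bytes_emitted=0
After char 1 ('x'=49): chars_in_quartet=2 acc=0xD71 bytes_emitted=0
After char 2 ('c'=28): chars_in_quartet=3 acc=0x35C5C bytes_emitted=0
After char 3 ('O'=14): chars_in_quartet=4 acc=0xD7170E -> emit D7 17 0E, reset; bytes_emitted=3
After char 4 ('o'=40): chars_in_quartet=1 acc=0x28 bytes_emitted=3
After char 5 ('j'=35): chars_in_quartet=2 acc=0xA23 bytes_emitted=3
After char 6 ('E'=4): chars_in_quartet=3 acc=0x288C4 bytes_emitted=3
After char 7 ('l'=37): chars_in_quartet=4 acc=0xA23125 -> emit A2 31 25, reset; bytes_emitted=6
After char 8 ('/'=63): chars_in_quartet=1 acc=0x3F bytes_emitted=6
After char 9 ('0'=52): chars_in_quartet=2 acc=0xFF4 bytes_emitted=6
After char 10 ('W'=22): chars_in_quartet=3 acc=0x3FD16 bytes_emitted=6
After char 11 ('p'=41): chars_in_quartet=4 acc=0xFF45A9 -> emit FF 45 A9, reset; bytes_emitted=9
After char 12 ('b'=27): chars_in_quartet=1 acc=0x1B bytes_emitted=9
After char 13 ('w'=48): chars_in_quartet=2 acc=0x6F0 bytes_emitted=9
Padding '==': partial quartet acc=0x6F0 -> emit 6F; bytes_emitted=10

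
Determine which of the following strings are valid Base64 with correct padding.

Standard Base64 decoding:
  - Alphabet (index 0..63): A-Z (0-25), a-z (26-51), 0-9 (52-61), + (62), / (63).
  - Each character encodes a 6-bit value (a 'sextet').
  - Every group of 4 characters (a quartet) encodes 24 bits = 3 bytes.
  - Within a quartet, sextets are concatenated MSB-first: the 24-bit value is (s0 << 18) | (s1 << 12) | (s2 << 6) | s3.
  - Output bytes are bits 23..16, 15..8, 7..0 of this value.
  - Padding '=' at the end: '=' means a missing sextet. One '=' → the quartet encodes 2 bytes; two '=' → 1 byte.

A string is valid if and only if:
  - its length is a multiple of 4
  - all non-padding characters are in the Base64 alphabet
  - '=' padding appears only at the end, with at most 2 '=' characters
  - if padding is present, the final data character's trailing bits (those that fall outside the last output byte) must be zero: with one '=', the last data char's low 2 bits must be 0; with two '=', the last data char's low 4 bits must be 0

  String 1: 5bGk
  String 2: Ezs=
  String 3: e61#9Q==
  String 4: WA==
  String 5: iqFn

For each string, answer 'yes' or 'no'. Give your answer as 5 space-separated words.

String 1: '5bGk' → valid
String 2: 'Ezs=' → valid
String 3: 'e61#9Q==' → invalid (bad char(s): ['#'])
String 4: 'WA==' → valid
String 5: 'iqFn' → valid

Answer: yes yes no yes yes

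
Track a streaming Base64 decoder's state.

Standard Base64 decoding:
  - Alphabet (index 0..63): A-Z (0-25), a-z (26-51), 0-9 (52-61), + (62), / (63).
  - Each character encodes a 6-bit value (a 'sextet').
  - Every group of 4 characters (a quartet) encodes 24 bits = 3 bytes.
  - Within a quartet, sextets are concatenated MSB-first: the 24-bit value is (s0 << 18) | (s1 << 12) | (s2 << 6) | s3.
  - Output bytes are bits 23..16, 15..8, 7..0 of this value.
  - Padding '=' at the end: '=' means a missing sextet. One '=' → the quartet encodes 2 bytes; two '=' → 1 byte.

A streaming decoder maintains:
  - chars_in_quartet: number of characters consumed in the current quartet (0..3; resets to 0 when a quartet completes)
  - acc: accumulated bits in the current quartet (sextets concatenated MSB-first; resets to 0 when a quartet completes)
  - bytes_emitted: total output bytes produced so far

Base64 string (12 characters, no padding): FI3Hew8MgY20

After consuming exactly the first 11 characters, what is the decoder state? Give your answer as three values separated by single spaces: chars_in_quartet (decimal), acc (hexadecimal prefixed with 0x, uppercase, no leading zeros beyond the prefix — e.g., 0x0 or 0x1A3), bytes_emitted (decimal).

After char 0 ('F'=5): chars_in_quartet=1 acc=0x5 bytes_emitted=0
After char 1 ('I'=8): chars_in_quartet=2 acc=0x148 bytes_emitted=0
After char 2 ('3'=55): chars_in_quartet=3 acc=0x5237 bytes_emitted=0
After char 3 ('H'=7): chars_in_quartet=4 acc=0x148DC7 -> emit 14 8D C7, reset; bytes_emitted=3
After char 4 ('e'=30): chars_in_quartet=1 acc=0x1E bytes_emitted=3
After char 5 ('w'=48): chars_in_quartet=2 acc=0x7B0 bytes_emitted=3
After char 6 ('8'=60): chars_in_quartet=3 acc=0x1EC3C bytes_emitted=3
After char 7 ('M'=12): chars_in_quartet=4 acc=0x7B0F0C -> emit 7B 0F 0C, reset; bytes_emitted=6
After char 8 ('g'=32): chars_in_quartet=1 acc=0x20 bytes_emitted=6
After char 9 ('Y'=24): chars_in_quartet=2 acc=0x818 bytes_emitted=6
After char 10 ('2'=54): chars_in_quartet=3 acc=0x20636 bytes_emitted=6

Answer: 3 0x20636 6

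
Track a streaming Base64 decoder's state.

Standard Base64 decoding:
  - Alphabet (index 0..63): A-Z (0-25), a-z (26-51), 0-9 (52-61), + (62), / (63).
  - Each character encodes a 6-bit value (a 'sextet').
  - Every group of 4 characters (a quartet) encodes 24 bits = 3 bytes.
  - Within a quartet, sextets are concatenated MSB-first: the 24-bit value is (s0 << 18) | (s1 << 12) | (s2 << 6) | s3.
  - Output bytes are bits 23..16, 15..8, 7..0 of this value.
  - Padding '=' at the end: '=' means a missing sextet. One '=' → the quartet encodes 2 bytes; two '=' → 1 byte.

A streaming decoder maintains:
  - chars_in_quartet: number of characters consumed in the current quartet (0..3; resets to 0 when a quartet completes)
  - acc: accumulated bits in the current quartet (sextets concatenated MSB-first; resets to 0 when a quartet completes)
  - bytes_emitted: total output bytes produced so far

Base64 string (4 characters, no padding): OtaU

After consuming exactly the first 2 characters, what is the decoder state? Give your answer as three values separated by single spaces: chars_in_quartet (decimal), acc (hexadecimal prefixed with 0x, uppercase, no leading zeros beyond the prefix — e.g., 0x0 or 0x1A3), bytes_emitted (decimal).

After char 0 ('O'=14): chars_in_quartet=1 acc=0xE bytes_emitted=0
After char 1 ('t'=45): chars_in_quartet=2 acc=0x3AD bytes_emitted=0

Answer: 2 0x3AD 0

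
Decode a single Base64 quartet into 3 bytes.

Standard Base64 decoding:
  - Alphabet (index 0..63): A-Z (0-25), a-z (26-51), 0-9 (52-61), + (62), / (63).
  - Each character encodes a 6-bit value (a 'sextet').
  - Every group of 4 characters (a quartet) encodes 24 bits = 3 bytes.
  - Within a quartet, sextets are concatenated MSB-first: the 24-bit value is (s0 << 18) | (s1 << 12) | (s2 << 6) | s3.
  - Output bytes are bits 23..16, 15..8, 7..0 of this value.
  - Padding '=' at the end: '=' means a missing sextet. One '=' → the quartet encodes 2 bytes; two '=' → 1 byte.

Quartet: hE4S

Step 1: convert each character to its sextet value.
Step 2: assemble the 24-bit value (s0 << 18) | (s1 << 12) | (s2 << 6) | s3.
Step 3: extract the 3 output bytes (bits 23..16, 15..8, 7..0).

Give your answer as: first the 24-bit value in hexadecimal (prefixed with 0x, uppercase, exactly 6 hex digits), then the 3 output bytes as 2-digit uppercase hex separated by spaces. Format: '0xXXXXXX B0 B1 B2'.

Sextets: h=33, E=4, 4=56, S=18
24-bit: (33<<18) | (4<<12) | (56<<6) | 18
      = 0x840000 | 0x004000 | 0x000E00 | 0x000012
      = 0x844E12
Bytes: (v>>16)&0xFF=84, (v>>8)&0xFF=4E, v&0xFF=12

Answer: 0x844E12 84 4E 12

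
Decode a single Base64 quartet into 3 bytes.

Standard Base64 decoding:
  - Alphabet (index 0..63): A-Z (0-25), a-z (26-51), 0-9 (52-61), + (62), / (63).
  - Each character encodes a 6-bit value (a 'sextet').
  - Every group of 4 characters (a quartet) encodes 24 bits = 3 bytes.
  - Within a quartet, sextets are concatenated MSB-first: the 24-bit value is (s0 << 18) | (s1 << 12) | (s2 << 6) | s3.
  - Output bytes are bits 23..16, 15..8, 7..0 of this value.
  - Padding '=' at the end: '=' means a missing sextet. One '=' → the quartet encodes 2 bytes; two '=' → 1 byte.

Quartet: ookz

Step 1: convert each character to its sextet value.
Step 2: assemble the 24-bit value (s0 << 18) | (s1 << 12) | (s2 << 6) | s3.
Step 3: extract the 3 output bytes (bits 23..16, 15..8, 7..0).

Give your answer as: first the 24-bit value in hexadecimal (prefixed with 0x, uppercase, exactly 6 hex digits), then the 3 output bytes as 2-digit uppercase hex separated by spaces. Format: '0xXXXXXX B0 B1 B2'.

Sextets: o=40, o=40, k=36, z=51
24-bit: (40<<18) | (40<<12) | (36<<6) | 51
      = 0xA00000 | 0x028000 | 0x000900 | 0x000033
      = 0xA28933
Bytes: (v>>16)&0xFF=A2, (v>>8)&0xFF=89, v&0xFF=33

Answer: 0xA28933 A2 89 33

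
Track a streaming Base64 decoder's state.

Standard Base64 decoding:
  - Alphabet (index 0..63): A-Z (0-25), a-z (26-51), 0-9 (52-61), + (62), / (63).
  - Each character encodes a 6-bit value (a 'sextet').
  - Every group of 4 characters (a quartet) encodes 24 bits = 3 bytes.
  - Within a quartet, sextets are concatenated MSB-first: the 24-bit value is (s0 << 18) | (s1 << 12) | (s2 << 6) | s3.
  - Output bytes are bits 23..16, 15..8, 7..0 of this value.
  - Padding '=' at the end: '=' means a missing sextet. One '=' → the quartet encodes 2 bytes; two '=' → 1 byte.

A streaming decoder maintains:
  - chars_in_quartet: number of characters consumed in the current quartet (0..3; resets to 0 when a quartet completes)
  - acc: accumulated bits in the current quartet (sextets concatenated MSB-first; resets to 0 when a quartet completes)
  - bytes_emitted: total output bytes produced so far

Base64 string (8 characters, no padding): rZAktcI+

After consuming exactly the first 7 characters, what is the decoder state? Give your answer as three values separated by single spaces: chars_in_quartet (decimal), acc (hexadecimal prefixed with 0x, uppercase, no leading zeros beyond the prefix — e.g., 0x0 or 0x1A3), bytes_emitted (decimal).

After char 0 ('r'=43): chars_in_quartet=1 acc=0x2B bytes_emitted=0
After char 1 ('Z'=25): chars_in_quartet=2 acc=0xAD9 bytes_emitted=0
After char 2 ('A'=0): chars_in_quartet=3 acc=0x2B640 bytes_emitted=0
After char 3 ('k'=36): chars_in_quartet=4 acc=0xAD9024 -> emit AD 90 24, reset; bytes_emitted=3
After char 4 ('t'=45): chars_in_quartet=1 acc=0x2D bytes_emitted=3
After char 5 ('c'=28): chars_in_quartet=2 acc=0xB5C bytes_emitted=3
After char 6 ('I'=8): chars_in_quartet=3 acc=0x2D708 bytes_emitted=3

Answer: 3 0x2D708 3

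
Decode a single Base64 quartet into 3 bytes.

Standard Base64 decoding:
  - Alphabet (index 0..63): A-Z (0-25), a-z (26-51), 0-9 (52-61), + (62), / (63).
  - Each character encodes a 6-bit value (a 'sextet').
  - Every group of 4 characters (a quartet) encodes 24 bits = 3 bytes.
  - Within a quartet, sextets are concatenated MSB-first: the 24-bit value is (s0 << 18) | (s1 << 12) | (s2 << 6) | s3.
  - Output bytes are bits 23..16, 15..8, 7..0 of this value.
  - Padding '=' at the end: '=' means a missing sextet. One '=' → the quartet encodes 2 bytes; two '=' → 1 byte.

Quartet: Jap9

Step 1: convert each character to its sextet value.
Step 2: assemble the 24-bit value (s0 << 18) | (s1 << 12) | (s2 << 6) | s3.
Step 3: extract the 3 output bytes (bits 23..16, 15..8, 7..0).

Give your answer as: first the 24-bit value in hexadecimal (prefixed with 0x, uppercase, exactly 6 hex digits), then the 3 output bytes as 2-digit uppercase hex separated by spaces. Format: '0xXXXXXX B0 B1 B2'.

Answer: 0x25AA7D 25 AA 7D

Derivation:
Sextets: J=9, a=26, p=41, 9=61
24-bit: (9<<18) | (26<<12) | (41<<6) | 61
      = 0x240000 | 0x01A000 | 0x000A40 | 0x00003D
      = 0x25AA7D
Bytes: (v>>16)&0xFF=25, (v>>8)&0xFF=AA, v&0xFF=7D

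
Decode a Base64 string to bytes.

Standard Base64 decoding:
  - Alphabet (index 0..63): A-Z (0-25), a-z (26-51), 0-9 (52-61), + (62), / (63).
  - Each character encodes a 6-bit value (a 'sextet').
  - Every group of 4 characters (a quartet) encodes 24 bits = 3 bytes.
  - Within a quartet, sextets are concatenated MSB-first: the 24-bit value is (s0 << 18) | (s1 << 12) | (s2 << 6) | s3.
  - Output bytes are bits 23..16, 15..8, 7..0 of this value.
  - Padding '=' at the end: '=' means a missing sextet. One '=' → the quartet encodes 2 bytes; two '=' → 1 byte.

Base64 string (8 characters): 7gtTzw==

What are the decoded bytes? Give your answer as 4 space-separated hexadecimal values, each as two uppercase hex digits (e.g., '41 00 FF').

Answer: EE 0B 53 CF

Derivation:
After char 0 ('7'=59): chars_in_quartet=1 acc=0x3B bytes_emitted=0
After char 1 ('g'=32): chars_in_quartet=2 acc=0xEE0 bytes_emitted=0
After char 2 ('t'=45): chars_in_quartet=3 acc=0x3B82D bytes_emitted=0
After char 3 ('T'=19): chars_in_quartet=4 acc=0xEE0B53 -> emit EE 0B 53, reset; bytes_emitted=3
After char 4 ('z'=51): chars_in_quartet=1 acc=0x33 bytes_emitted=3
After char 5 ('w'=48): chars_in_quartet=2 acc=0xCF0 bytes_emitted=3
Padding '==': partial quartet acc=0xCF0 -> emit CF; bytes_emitted=4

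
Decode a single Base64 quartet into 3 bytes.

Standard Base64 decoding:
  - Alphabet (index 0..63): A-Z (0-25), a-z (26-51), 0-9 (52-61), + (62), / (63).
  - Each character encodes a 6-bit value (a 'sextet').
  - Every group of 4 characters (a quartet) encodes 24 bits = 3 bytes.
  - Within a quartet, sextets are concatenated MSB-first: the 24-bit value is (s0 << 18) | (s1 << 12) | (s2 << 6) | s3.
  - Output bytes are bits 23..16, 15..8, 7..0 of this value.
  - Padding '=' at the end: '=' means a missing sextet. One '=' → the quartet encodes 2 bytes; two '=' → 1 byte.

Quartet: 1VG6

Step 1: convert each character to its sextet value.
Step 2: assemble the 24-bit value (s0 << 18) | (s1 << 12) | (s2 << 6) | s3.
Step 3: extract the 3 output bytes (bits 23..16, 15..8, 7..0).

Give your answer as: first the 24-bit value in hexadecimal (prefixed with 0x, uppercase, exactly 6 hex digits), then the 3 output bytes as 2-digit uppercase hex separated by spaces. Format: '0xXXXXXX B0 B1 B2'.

Answer: 0xD551BA D5 51 BA

Derivation:
Sextets: 1=53, V=21, G=6, 6=58
24-bit: (53<<18) | (21<<12) | (6<<6) | 58
      = 0xD40000 | 0x015000 | 0x000180 | 0x00003A
      = 0xD551BA
Bytes: (v>>16)&0xFF=D5, (v>>8)&0xFF=51, v&0xFF=BA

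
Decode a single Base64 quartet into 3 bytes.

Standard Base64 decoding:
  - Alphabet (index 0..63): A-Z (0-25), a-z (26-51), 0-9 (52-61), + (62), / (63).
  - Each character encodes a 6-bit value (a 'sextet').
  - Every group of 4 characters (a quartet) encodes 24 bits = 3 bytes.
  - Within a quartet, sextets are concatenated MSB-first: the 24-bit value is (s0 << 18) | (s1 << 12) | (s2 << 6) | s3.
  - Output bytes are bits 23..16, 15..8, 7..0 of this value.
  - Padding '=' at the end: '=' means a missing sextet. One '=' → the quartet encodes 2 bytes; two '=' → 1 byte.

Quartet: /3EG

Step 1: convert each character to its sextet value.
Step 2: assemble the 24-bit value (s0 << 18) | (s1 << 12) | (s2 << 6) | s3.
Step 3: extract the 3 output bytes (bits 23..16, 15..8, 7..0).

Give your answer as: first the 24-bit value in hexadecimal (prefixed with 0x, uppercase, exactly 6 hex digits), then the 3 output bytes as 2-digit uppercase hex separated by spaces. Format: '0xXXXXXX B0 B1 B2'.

Answer: 0xFF7106 FF 71 06

Derivation:
Sextets: /=63, 3=55, E=4, G=6
24-bit: (63<<18) | (55<<12) | (4<<6) | 6
      = 0xFC0000 | 0x037000 | 0x000100 | 0x000006
      = 0xFF7106
Bytes: (v>>16)&0xFF=FF, (v>>8)&0xFF=71, v&0xFF=06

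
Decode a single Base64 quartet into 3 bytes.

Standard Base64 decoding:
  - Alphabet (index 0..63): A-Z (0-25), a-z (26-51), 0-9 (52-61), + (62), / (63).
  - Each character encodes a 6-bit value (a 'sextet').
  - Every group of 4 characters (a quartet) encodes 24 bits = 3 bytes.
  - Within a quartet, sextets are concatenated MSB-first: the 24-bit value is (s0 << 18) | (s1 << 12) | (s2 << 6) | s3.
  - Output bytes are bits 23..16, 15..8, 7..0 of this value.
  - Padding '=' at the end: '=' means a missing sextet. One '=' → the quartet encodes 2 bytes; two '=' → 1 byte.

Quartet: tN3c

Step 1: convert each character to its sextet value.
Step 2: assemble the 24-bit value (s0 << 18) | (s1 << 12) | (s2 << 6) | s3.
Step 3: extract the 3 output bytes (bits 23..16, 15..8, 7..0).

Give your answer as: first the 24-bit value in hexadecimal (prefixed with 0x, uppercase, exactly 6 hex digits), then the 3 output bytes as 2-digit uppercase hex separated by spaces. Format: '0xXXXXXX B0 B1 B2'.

Answer: 0xB4DDDC B4 DD DC

Derivation:
Sextets: t=45, N=13, 3=55, c=28
24-bit: (45<<18) | (13<<12) | (55<<6) | 28
      = 0xB40000 | 0x00D000 | 0x000DC0 | 0x00001C
      = 0xB4DDDC
Bytes: (v>>16)&0xFF=B4, (v>>8)&0xFF=DD, v&0xFF=DC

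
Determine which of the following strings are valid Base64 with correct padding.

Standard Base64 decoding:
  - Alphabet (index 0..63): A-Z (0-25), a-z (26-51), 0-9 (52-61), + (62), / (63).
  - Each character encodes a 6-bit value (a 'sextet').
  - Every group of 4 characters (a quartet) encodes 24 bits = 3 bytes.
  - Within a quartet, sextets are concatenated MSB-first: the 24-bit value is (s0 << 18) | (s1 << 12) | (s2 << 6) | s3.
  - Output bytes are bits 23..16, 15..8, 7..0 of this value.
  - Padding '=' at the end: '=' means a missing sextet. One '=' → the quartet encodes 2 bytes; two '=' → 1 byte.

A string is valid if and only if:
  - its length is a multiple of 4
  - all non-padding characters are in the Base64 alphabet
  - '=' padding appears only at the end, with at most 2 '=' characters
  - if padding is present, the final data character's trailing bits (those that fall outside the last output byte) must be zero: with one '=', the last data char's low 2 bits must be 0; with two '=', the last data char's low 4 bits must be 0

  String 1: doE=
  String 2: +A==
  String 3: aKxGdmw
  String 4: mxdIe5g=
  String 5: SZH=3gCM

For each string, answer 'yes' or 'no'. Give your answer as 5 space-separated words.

String 1: 'doE=' → valid
String 2: '+A==' → valid
String 3: 'aKxGdmw' → invalid (len=7 not mult of 4)
String 4: 'mxdIe5g=' → valid
String 5: 'SZH=3gCM' → invalid (bad char(s): ['=']; '=' in middle)

Answer: yes yes no yes no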